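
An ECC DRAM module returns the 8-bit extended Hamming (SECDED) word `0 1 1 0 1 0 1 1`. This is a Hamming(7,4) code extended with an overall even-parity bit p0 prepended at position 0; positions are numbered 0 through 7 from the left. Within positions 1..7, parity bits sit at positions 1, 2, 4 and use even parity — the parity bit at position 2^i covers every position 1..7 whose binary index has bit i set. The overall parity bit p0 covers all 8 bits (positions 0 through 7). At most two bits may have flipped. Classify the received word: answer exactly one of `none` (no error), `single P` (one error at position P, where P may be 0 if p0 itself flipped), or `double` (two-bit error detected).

single 6

s1: b1⊕b3⊕b5⊕b7 = 1⊕0⊕0⊕1 = 0
s2: b2⊕b3⊕b6⊕b7 = 1⊕0⊕1⊕1 = 1
s4: b4⊕b5⊕b6⊕b7 = 1⊕0⊕1⊕1 = 1
Syndrome (s4...s1) = 110 → position 6.
Overall parity (XOR of all 8 bits, including p0): 0⊕1⊕1⊕0⊕1⊕0⊕1⊕1 = 1
Overall=1, syndrome position=6 → single-bit error at position 6.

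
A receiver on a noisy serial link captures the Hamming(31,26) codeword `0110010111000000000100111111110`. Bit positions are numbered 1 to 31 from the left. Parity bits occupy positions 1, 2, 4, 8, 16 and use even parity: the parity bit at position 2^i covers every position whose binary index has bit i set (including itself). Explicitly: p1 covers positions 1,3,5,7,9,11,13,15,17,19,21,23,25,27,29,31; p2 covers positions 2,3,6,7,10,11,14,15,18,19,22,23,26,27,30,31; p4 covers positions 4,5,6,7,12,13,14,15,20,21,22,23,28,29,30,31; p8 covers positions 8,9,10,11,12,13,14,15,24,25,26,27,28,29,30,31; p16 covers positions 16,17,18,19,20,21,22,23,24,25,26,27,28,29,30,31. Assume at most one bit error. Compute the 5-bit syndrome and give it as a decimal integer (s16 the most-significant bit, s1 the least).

s1: b1⊕b3⊕b5⊕b7⊕b9⊕b11⊕b13⊕b15⊕b17⊕b19⊕b21⊕b23⊕b25⊕b27⊕b29⊕b31 = 0⊕1⊕0⊕0⊕1⊕0⊕0⊕0⊕0⊕0⊕0⊕1⊕1⊕1⊕1⊕0 = 0
s2: b2⊕b3⊕b6⊕b7⊕b10⊕b11⊕b14⊕b15⊕b18⊕b19⊕b22⊕b23⊕b26⊕b27⊕b30⊕b31 = 1⊕1⊕1⊕0⊕1⊕0⊕0⊕0⊕0⊕0⊕0⊕1⊕1⊕1⊕1⊕0 = 0
s4: b4⊕b5⊕b6⊕b7⊕b12⊕b13⊕b14⊕b15⊕b20⊕b21⊕b22⊕b23⊕b28⊕b29⊕b30⊕b31 = 0⊕0⊕1⊕0⊕0⊕0⊕0⊕0⊕1⊕0⊕0⊕1⊕1⊕1⊕1⊕0 = 0
s8: b8⊕b9⊕b10⊕b11⊕b12⊕b13⊕b14⊕b15⊕b24⊕b25⊕b26⊕b27⊕b28⊕b29⊕b30⊕b31 = 1⊕1⊕1⊕0⊕0⊕0⊕0⊕0⊕1⊕1⊕1⊕1⊕1⊕1⊕1⊕0 = 0
s16: b16⊕b17⊕b18⊕b19⊕b20⊕b21⊕b22⊕b23⊕b24⊕b25⊕b26⊕b27⊕b28⊕b29⊕b30⊕b31 = 0⊕0⊕0⊕0⊕1⊕0⊕0⊕1⊕1⊕1⊕1⊕1⊕1⊕1⊕1⊕0 = 1
Syndrome (s16...s1) = 10000 → position 16.

16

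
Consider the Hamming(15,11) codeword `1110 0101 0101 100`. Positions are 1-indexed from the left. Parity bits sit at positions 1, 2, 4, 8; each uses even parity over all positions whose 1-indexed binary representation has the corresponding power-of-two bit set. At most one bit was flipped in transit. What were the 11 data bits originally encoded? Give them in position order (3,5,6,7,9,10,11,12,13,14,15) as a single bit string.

11100101100

s1: b1⊕b3⊕b5⊕b7⊕b9⊕b11⊕b13⊕b15 = 1⊕1⊕0⊕0⊕0⊕0⊕1⊕0 = 1
s2: b2⊕b3⊕b6⊕b7⊕b10⊕b11⊕b14⊕b15 = 1⊕1⊕1⊕0⊕1⊕0⊕0⊕0 = 0
s4: b4⊕b5⊕b6⊕b7⊕b12⊕b13⊕b14⊕b15 = 0⊕0⊕1⊕0⊕1⊕1⊕0⊕0 = 1
s8: b8⊕b9⊕b10⊕b11⊕b12⊕b13⊕b14⊕b15 = 1⊕0⊕1⊕0⊕1⊕1⊕0⊕0 = 0
Syndrome (s8...s1) = 0101 → position 5.
Flip bit 5: corrected codeword = 111011010101100
Data bits at positions 3,5,6,7,9,10,11,12,13,14,15: 11100101100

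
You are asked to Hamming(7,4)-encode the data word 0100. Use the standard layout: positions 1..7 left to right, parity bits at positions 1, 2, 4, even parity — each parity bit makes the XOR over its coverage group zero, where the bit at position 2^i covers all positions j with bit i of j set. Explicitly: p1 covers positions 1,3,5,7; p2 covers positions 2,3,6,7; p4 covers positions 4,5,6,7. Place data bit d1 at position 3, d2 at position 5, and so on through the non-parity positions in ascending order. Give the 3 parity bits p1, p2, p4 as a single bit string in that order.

101

Place data bits at non-power-of-two positions: b3=0, b5=1, b6=0, b7=0.
p1 = XOR of data positions {3,5,7} = 0⊕1⊕0 = 1
p2 = XOR of data positions {3,6,7} = 0⊕0⊕0 = 0
p4 = XOR of data positions {5,6,7} = 1⊕0⊕0 = 1
Parity bits p1,p2,p4 = 101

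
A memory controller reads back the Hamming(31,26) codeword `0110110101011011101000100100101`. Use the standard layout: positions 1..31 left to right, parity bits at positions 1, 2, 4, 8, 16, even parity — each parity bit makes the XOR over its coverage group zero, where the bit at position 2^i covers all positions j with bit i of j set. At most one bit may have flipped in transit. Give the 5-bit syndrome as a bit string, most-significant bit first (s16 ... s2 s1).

10011

s1: b1⊕b3⊕b5⊕b7⊕b9⊕b11⊕b13⊕b15⊕b17⊕b19⊕b21⊕b23⊕b25⊕b27⊕b29⊕b31 = 0⊕1⊕1⊕0⊕0⊕0⊕1⊕1⊕1⊕1⊕0⊕1⊕0⊕0⊕1⊕1 = 1
s2: b2⊕b3⊕b6⊕b7⊕b10⊕b11⊕b14⊕b15⊕b18⊕b19⊕b22⊕b23⊕b26⊕b27⊕b30⊕b31 = 1⊕1⊕1⊕0⊕1⊕0⊕0⊕1⊕0⊕1⊕0⊕1⊕1⊕0⊕0⊕1 = 1
s4: b4⊕b5⊕b6⊕b7⊕b12⊕b13⊕b14⊕b15⊕b20⊕b21⊕b22⊕b23⊕b28⊕b29⊕b30⊕b31 = 0⊕1⊕1⊕0⊕1⊕1⊕0⊕1⊕0⊕0⊕0⊕1⊕0⊕1⊕0⊕1 = 0
s8: b8⊕b9⊕b10⊕b11⊕b12⊕b13⊕b14⊕b15⊕b24⊕b25⊕b26⊕b27⊕b28⊕b29⊕b30⊕b31 = 1⊕0⊕1⊕0⊕1⊕1⊕0⊕1⊕0⊕0⊕1⊕0⊕0⊕1⊕0⊕1 = 0
s16: b16⊕b17⊕b18⊕b19⊕b20⊕b21⊕b22⊕b23⊕b24⊕b25⊕b26⊕b27⊕b28⊕b29⊕b30⊕b31 = 1⊕1⊕0⊕1⊕0⊕0⊕0⊕1⊕0⊕0⊕1⊕0⊕0⊕1⊕0⊕1 = 1
Syndrome (s16...s1) = 10011 → position 19.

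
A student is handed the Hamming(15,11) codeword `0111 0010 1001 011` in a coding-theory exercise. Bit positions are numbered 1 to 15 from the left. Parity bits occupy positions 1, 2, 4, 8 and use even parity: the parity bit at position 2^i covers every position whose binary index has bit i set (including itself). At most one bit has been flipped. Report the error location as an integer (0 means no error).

s1: b1⊕b3⊕b5⊕b7⊕b9⊕b11⊕b13⊕b15 = 0⊕1⊕0⊕1⊕1⊕0⊕0⊕1 = 0
s2: b2⊕b3⊕b6⊕b7⊕b10⊕b11⊕b14⊕b15 = 1⊕1⊕0⊕1⊕0⊕0⊕1⊕1 = 1
s4: b4⊕b5⊕b6⊕b7⊕b12⊕b13⊕b14⊕b15 = 1⊕0⊕0⊕1⊕1⊕0⊕1⊕1 = 1
s8: b8⊕b9⊕b10⊕b11⊕b12⊕b13⊕b14⊕b15 = 0⊕1⊕0⊕0⊕1⊕0⊕1⊕1 = 0
Syndrome (s8...s1) = 0110 → position 6.

6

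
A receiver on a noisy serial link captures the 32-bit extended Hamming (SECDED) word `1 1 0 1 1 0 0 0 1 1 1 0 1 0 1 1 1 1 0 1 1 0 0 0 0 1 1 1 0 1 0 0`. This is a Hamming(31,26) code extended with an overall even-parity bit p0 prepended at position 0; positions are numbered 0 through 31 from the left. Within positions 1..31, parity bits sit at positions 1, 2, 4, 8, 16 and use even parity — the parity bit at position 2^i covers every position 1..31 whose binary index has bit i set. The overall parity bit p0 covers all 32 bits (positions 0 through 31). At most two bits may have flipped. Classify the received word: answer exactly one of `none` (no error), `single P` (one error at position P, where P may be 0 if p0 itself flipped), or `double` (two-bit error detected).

s1: b1⊕b3⊕b5⊕b7⊕b9⊕b11⊕b13⊕b15⊕b17⊕b19⊕b21⊕b23⊕b25⊕b27⊕b29⊕b31 = 1⊕1⊕0⊕0⊕1⊕0⊕0⊕1⊕1⊕1⊕0⊕0⊕1⊕1⊕1⊕0 = 1
s2: b2⊕b3⊕b6⊕b7⊕b10⊕b11⊕b14⊕b15⊕b18⊕b19⊕b22⊕b23⊕b26⊕b27⊕b30⊕b31 = 0⊕1⊕0⊕0⊕1⊕0⊕1⊕1⊕0⊕1⊕0⊕0⊕1⊕1⊕0⊕0 = 1
s4: b4⊕b5⊕b6⊕b7⊕b12⊕b13⊕b14⊕b15⊕b20⊕b21⊕b22⊕b23⊕b28⊕b29⊕b30⊕b31 = 1⊕0⊕0⊕0⊕1⊕0⊕1⊕1⊕1⊕0⊕0⊕0⊕0⊕1⊕0⊕0 = 0
s8: b8⊕b9⊕b10⊕b11⊕b12⊕b13⊕b14⊕b15⊕b24⊕b25⊕b26⊕b27⊕b28⊕b29⊕b30⊕b31 = 1⊕1⊕1⊕0⊕1⊕0⊕1⊕1⊕0⊕1⊕1⊕1⊕0⊕1⊕0⊕0 = 0
s16: b16⊕b17⊕b18⊕b19⊕b20⊕b21⊕b22⊕b23⊕b24⊕b25⊕b26⊕b27⊕b28⊕b29⊕b30⊕b31 = 1⊕1⊕0⊕1⊕1⊕0⊕0⊕0⊕0⊕1⊕1⊕1⊕0⊕1⊕0⊕0 = 0
Syndrome (s16...s1) = 00011 → position 3.
Overall parity (XOR of all 32 bits, including p0): 1⊕1⊕0⊕1⊕1⊕0⊕0⊕0⊕1⊕1⊕1⊕0⊕1⊕0⊕1⊕1⊕1⊕1⊕0⊕1⊕1⊕0⊕0⊕0⊕0⊕1⊕1⊕1⊕0⊕1⊕0⊕0 = 0
Overall=0, syndrome position=3 → double-bit error detected (uncorrectable).

double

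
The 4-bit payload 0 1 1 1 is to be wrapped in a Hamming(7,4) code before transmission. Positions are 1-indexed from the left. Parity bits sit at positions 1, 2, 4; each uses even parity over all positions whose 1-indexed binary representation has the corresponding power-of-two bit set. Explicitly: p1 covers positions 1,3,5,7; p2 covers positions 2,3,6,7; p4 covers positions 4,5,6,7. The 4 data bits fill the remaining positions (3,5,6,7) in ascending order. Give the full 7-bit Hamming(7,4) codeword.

0001111

Place data bits at non-power-of-two positions: b3=0, b5=1, b6=1, b7=1.
p1 = XOR of data positions {3,5,7} = 0⊕1⊕1 = 0
p2 = XOR of data positions {3,6,7} = 0⊕1⊕1 = 0
p4 = XOR of data positions {5,6,7} = 1⊕1⊕1 = 1
Codeword b1..b7 = 0001111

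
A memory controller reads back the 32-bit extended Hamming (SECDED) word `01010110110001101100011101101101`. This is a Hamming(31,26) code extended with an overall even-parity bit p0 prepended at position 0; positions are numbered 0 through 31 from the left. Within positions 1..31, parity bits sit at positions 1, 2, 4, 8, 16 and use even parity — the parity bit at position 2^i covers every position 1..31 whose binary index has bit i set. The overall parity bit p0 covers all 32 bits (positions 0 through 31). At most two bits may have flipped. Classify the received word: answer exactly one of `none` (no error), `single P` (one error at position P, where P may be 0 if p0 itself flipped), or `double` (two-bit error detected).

s1: b1⊕b3⊕b5⊕b7⊕b9⊕b11⊕b13⊕b15⊕b17⊕b19⊕b21⊕b23⊕b25⊕b27⊕b29⊕b31 = 1⊕1⊕1⊕0⊕1⊕0⊕1⊕0⊕1⊕0⊕1⊕1⊕1⊕0⊕1⊕1 = 1
s2: b2⊕b3⊕b6⊕b7⊕b10⊕b11⊕b14⊕b15⊕b18⊕b19⊕b22⊕b23⊕b26⊕b27⊕b30⊕b31 = 0⊕1⊕1⊕0⊕0⊕0⊕1⊕0⊕0⊕0⊕1⊕1⊕1⊕0⊕0⊕1 = 1
s4: b4⊕b5⊕b6⊕b7⊕b12⊕b13⊕b14⊕b15⊕b20⊕b21⊕b22⊕b23⊕b28⊕b29⊕b30⊕b31 = 0⊕1⊕1⊕0⊕0⊕1⊕1⊕0⊕0⊕1⊕1⊕1⊕1⊕1⊕0⊕1 = 0
s8: b8⊕b9⊕b10⊕b11⊕b12⊕b13⊕b14⊕b15⊕b24⊕b25⊕b26⊕b27⊕b28⊕b29⊕b30⊕b31 = 1⊕1⊕0⊕0⊕0⊕1⊕1⊕0⊕0⊕1⊕1⊕0⊕1⊕1⊕0⊕1 = 1
s16: b16⊕b17⊕b18⊕b19⊕b20⊕b21⊕b22⊕b23⊕b24⊕b25⊕b26⊕b27⊕b28⊕b29⊕b30⊕b31 = 1⊕1⊕0⊕0⊕0⊕1⊕1⊕1⊕0⊕1⊕1⊕0⊕1⊕1⊕0⊕1 = 0
Syndrome (s16...s1) = 01011 → position 11.
Overall parity (XOR of all 32 bits, including p0): 0⊕1⊕0⊕1⊕0⊕1⊕1⊕0⊕1⊕1⊕0⊕0⊕0⊕1⊕1⊕0⊕1⊕1⊕0⊕0⊕0⊕1⊕1⊕1⊕0⊕1⊕1⊕0⊕1⊕1⊕0⊕1 = 0
Overall=0, syndrome position=11 → double-bit error detected (uncorrectable).

double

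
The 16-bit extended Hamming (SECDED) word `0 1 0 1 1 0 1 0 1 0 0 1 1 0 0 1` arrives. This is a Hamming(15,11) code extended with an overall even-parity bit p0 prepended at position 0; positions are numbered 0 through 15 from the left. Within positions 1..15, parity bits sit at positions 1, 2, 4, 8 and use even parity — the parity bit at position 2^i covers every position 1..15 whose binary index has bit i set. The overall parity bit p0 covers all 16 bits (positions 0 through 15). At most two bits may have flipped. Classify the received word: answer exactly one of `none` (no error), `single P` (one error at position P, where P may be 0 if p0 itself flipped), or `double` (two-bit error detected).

none

s1: b1⊕b3⊕b5⊕b7⊕b9⊕b11⊕b13⊕b15 = 1⊕1⊕0⊕0⊕0⊕1⊕0⊕1 = 0
s2: b2⊕b3⊕b6⊕b7⊕b10⊕b11⊕b14⊕b15 = 0⊕1⊕1⊕0⊕0⊕1⊕0⊕1 = 0
s4: b4⊕b5⊕b6⊕b7⊕b12⊕b13⊕b14⊕b15 = 1⊕0⊕1⊕0⊕1⊕0⊕0⊕1 = 0
s8: b8⊕b9⊕b10⊕b11⊕b12⊕b13⊕b14⊕b15 = 1⊕0⊕0⊕1⊕1⊕0⊕0⊕1 = 0
Syndrome (s8...s1) = 0000 → position 0 (no error).
Overall parity (XOR of all 16 bits, including p0): 0⊕1⊕0⊕1⊕1⊕0⊕1⊕0⊕1⊕0⊕0⊕1⊕1⊕0⊕0⊕1 = 0
Overall=0, syndrome position=0 → no error.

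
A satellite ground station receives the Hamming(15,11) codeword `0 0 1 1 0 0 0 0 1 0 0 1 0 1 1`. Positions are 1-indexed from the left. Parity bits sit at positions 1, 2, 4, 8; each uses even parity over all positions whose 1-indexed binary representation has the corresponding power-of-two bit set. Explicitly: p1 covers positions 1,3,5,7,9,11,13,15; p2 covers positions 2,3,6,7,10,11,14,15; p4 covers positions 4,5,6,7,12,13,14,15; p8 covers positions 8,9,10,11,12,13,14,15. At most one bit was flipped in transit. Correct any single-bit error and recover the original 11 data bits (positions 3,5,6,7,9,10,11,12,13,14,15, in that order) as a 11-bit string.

s1: b1⊕b3⊕b5⊕b7⊕b9⊕b11⊕b13⊕b15 = 0⊕1⊕0⊕0⊕1⊕0⊕0⊕1 = 1
s2: b2⊕b3⊕b6⊕b7⊕b10⊕b11⊕b14⊕b15 = 0⊕1⊕0⊕0⊕0⊕0⊕1⊕1 = 1
s4: b4⊕b5⊕b6⊕b7⊕b12⊕b13⊕b14⊕b15 = 1⊕0⊕0⊕0⊕1⊕0⊕1⊕1 = 0
s8: b8⊕b9⊕b10⊕b11⊕b12⊕b13⊕b14⊕b15 = 0⊕1⊕0⊕0⊕1⊕0⊕1⊕1 = 0
Syndrome (s8...s1) = 0011 → position 3.
Flip bit 3: corrected codeword = 000100001001011
Data bits at positions 3,5,6,7,9,10,11,12,13,14,15: 00001001011

00001001011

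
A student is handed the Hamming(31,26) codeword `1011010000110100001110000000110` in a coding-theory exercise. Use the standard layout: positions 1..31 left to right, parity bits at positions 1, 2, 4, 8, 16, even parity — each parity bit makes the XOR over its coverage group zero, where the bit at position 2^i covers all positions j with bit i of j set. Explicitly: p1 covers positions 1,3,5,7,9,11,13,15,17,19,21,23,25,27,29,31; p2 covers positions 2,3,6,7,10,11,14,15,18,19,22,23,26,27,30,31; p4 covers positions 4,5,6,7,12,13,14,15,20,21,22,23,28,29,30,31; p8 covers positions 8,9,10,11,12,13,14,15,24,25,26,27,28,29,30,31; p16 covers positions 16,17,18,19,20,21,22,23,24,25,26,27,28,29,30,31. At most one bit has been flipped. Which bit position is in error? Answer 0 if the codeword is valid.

s1: b1⊕b3⊕b5⊕b7⊕b9⊕b11⊕b13⊕b15⊕b17⊕b19⊕b21⊕b23⊕b25⊕b27⊕b29⊕b31 = 1⊕1⊕0⊕0⊕0⊕1⊕0⊕0⊕0⊕1⊕1⊕0⊕0⊕0⊕1⊕0 = 0
s2: b2⊕b3⊕b6⊕b7⊕b10⊕b11⊕b14⊕b15⊕b18⊕b19⊕b22⊕b23⊕b26⊕b27⊕b30⊕b31 = 0⊕1⊕1⊕0⊕0⊕1⊕1⊕0⊕0⊕1⊕0⊕0⊕0⊕0⊕1⊕0 = 0
s4: b4⊕b5⊕b6⊕b7⊕b12⊕b13⊕b14⊕b15⊕b20⊕b21⊕b22⊕b23⊕b28⊕b29⊕b30⊕b31 = 1⊕0⊕1⊕0⊕1⊕0⊕1⊕0⊕1⊕1⊕0⊕0⊕0⊕1⊕1⊕0 = 0
s8: b8⊕b9⊕b10⊕b11⊕b12⊕b13⊕b14⊕b15⊕b24⊕b25⊕b26⊕b27⊕b28⊕b29⊕b30⊕b31 = 0⊕0⊕0⊕1⊕1⊕0⊕1⊕0⊕0⊕0⊕0⊕0⊕0⊕1⊕1⊕0 = 1
s16: b16⊕b17⊕b18⊕b19⊕b20⊕b21⊕b22⊕b23⊕b24⊕b25⊕b26⊕b27⊕b28⊕b29⊕b30⊕b31 = 0⊕0⊕0⊕1⊕1⊕1⊕0⊕0⊕0⊕0⊕0⊕0⊕0⊕1⊕1⊕0 = 1
Syndrome (s16...s1) = 11000 → position 24.

24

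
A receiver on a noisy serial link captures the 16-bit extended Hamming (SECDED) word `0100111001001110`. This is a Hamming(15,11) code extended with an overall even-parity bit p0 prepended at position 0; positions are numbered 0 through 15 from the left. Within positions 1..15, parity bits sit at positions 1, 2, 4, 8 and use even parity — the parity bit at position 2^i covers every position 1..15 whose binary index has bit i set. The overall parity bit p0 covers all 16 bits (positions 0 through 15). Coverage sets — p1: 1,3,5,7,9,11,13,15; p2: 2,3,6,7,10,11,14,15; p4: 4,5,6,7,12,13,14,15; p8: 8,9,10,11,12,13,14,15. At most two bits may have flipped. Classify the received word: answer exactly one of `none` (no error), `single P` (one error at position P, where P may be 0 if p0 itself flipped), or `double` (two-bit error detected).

none

s1: b1⊕b3⊕b5⊕b7⊕b9⊕b11⊕b13⊕b15 = 1⊕0⊕1⊕0⊕1⊕0⊕1⊕0 = 0
s2: b2⊕b3⊕b6⊕b7⊕b10⊕b11⊕b14⊕b15 = 0⊕0⊕1⊕0⊕0⊕0⊕1⊕0 = 0
s4: b4⊕b5⊕b6⊕b7⊕b12⊕b13⊕b14⊕b15 = 1⊕1⊕1⊕0⊕1⊕1⊕1⊕0 = 0
s8: b8⊕b9⊕b10⊕b11⊕b12⊕b13⊕b14⊕b15 = 0⊕1⊕0⊕0⊕1⊕1⊕1⊕0 = 0
Syndrome (s8...s1) = 0000 → position 0 (no error).
Overall parity (XOR of all 16 bits, including p0): 0⊕1⊕0⊕0⊕1⊕1⊕1⊕0⊕0⊕1⊕0⊕0⊕1⊕1⊕1⊕0 = 0
Overall=0, syndrome position=0 → no error.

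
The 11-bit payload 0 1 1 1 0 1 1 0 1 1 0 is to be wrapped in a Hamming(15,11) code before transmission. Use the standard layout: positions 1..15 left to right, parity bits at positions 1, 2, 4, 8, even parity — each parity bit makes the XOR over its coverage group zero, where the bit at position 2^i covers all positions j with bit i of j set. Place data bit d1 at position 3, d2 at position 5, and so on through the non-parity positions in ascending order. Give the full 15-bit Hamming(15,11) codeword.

Place data bits at non-power-of-two positions: b3=0, b5=1, b6=1, b7=1, b9=0, b10=1, b11=1, b12=0, b13=1, b14=1, b15=0.
p1 = XOR of data positions {3,5,7,9,11,13,15} = 0⊕1⊕1⊕0⊕1⊕1⊕0 = 0
p2 = XOR of data positions {3,6,7,10,11,14,15} = 0⊕1⊕1⊕1⊕1⊕1⊕0 = 1
p4 = XOR of data positions {5,6,7,12,13,14,15} = 1⊕1⊕1⊕0⊕1⊕1⊕0 = 1
p8 = XOR of data positions {9,10,11,12,13,14,15} = 0⊕1⊕1⊕0⊕1⊕1⊕0 = 0
Codeword b1..b15 = 010111100110110

010111100110110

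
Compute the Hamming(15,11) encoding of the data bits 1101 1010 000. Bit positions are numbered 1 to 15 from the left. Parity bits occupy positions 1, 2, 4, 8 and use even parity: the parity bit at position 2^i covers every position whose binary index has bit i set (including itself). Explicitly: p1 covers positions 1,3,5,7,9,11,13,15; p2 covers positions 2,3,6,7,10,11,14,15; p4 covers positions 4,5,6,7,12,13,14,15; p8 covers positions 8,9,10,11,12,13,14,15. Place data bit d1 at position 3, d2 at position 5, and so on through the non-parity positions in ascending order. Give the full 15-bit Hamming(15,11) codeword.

Place data bits at non-power-of-two positions: b3=1, b5=1, b6=0, b7=1, b9=1, b10=0, b11=1, b12=0, b13=0, b14=0, b15=0.
p1 = XOR of data positions {3,5,7,9,11,13,15} = 1⊕1⊕1⊕1⊕1⊕0⊕0 = 1
p2 = XOR of data positions {3,6,7,10,11,14,15} = 1⊕0⊕1⊕0⊕1⊕0⊕0 = 1
p4 = XOR of data positions {5,6,7,12,13,14,15} = 1⊕0⊕1⊕0⊕0⊕0⊕0 = 0
p8 = XOR of data positions {9,10,11,12,13,14,15} = 1⊕0⊕1⊕0⊕0⊕0⊕0 = 0
Codeword b1..b15 = 111010101010000

111010101010000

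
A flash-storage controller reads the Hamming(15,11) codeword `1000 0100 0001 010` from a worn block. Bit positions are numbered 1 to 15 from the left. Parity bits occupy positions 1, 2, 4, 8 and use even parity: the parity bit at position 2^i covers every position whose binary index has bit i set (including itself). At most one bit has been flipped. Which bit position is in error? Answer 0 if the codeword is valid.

5

s1: b1⊕b3⊕b5⊕b7⊕b9⊕b11⊕b13⊕b15 = 1⊕0⊕0⊕0⊕0⊕0⊕0⊕0 = 1
s2: b2⊕b3⊕b6⊕b7⊕b10⊕b11⊕b14⊕b15 = 0⊕0⊕1⊕0⊕0⊕0⊕1⊕0 = 0
s4: b4⊕b5⊕b6⊕b7⊕b12⊕b13⊕b14⊕b15 = 0⊕0⊕1⊕0⊕1⊕0⊕1⊕0 = 1
s8: b8⊕b9⊕b10⊕b11⊕b12⊕b13⊕b14⊕b15 = 0⊕0⊕0⊕0⊕1⊕0⊕1⊕0 = 0
Syndrome (s8...s1) = 0101 → position 5.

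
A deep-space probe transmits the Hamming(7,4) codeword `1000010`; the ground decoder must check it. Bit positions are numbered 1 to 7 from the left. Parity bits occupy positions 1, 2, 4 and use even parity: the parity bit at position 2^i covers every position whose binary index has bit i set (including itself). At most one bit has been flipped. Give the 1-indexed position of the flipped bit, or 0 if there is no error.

s1: b1⊕b3⊕b5⊕b7 = 1⊕0⊕0⊕0 = 1
s2: b2⊕b3⊕b6⊕b7 = 0⊕0⊕1⊕0 = 1
s4: b4⊕b5⊕b6⊕b7 = 0⊕0⊕1⊕0 = 1
Syndrome (s4...s1) = 111 → position 7.

7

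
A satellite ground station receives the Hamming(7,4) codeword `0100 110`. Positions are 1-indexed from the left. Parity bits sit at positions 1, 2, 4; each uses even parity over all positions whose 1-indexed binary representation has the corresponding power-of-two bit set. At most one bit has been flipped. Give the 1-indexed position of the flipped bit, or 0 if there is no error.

1

s1: b1⊕b3⊕b5⊕b7 = 0⊕0⊕1⊕0 = 1
s2: b2⊕b3⊕b6⊕b7 = 1⊕0⊕1⊕0 = 0
s4: b4⊕b5⊕b6⊕b7 = 0⊕1⊕1⊕0 = 0
Syndrome (s4...s1) = 001 → position 1.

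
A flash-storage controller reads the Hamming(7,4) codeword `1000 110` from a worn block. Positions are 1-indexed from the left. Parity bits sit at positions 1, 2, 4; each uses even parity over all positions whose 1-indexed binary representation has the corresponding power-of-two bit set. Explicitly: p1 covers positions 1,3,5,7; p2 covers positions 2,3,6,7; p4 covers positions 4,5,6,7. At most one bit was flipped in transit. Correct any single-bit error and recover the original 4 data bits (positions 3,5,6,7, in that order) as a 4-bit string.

0110

s1: b1⊕b3⊕b5⊕b7 = 1⊕0⊕1⊕0 = 0
s2: b2⊕b3⊕b6⊕b7 = 0⊕0⊕1⊕0 = 1
s4: b4⊕b5⊕b6⊕b7 = 0⊕1⊕1⊕0 = 0
Syndrome (s4...s1) = 010 → position 2.
Flip bit 2: corrected codeword = 1100110
Data bits at positions 3,5,6,7: 0110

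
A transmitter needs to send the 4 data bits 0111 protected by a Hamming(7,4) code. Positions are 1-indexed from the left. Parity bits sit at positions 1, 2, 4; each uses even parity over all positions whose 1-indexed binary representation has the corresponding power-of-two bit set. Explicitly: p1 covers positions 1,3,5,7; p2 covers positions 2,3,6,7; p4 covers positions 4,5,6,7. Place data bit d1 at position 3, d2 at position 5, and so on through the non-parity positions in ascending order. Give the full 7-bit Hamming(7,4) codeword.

0001111

Place data bits at non-power-of-two positions: b3=0, b5=1, b6=1, b7=1.
p1 = XOR of data positions {3,5,7} = 0⊕1⊕1 = 0
p2 = XOR of data positions {3,6,7} = 0⊕1⊕1 = 0
p4 = XOR of data positions {5,6,7} = 1⊕1⊕1 = 1
Codeword b1..b7 = 0001111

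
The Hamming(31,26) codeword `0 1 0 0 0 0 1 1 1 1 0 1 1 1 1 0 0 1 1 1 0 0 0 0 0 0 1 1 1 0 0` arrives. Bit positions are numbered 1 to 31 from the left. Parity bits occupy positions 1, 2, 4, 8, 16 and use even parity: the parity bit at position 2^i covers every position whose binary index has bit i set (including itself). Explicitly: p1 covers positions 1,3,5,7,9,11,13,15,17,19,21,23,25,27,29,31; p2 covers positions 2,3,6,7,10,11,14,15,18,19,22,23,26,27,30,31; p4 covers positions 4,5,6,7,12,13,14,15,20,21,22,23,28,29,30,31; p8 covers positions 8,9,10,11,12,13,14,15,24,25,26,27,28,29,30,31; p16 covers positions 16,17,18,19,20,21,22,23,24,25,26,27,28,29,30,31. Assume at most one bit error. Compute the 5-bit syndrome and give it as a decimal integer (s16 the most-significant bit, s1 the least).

1

s1: b1⊕b3⊕b5⊕b7⊕b9⊕b11⊕b13⊕b15⊕b17⊕b19⊕b21⊕b23⊕b25⊕b27⊕b29⊕b31 = 0⊕0⊕0⊕1⊕1⊕0⊕1⊕1⊕0⊕1⊕0⊕0⊕0⊕1⊕1⊕0 = 1
s2: b2⊕b3⊕b6⊕b7⊕b10⊕b11⊕b14⊕b15⊕b18⊕b19⊕b22⊕b23⊕b26⊕b27⊕b30⊕b31 = 1⊕0⊕0⊕1⊕1⊕0⊕1⊕1⊕1⊕1⊕0⊕0⊕0⊕1⊕0⊕0 = 0
s4: b4⊕b5⊕b6⊕b7⊕b12⊕b13⊕b14⊕b15⊕b20⊕b21⊕b22⊕b23⊕b28⊕b29⊕b30⊕b31 = 0⊕0⊕0⊕1⊕1⊕1⊕1⊕1⊕1⊕0⊕0⊕0⊕1⊕1⊕0⊕0 = 0
s8: b8⊕b9⊕b10⊕b11⊕b12⊕b13⊕b14⊕b15⊕b24⊕b25⊕b26⊕b27⊕b28⊕b29⊕b30⊕b31 = 1⊕1⊕1⊕0⊕1⊕1⊕1⊕1⊕0⊕0⊕0⊕1⊕1⊕1⊕0⊕0 = 0
s16: b16⊕b17⊕b18⊕b19⊕b20⊕b21⊕b22⊕b23⊕b24⊕b25⊕b26⊕b27⊕b28⊕b29⊕b30⊕b31 = 0⊕0⊕1⊕1⊕1⊕0⊕0⊕0⊕0⊕0⊕0⊕1⊕1⊕1⊕0⊕0 = 0
Syndrome (s16...s1) = 00001 → position 1.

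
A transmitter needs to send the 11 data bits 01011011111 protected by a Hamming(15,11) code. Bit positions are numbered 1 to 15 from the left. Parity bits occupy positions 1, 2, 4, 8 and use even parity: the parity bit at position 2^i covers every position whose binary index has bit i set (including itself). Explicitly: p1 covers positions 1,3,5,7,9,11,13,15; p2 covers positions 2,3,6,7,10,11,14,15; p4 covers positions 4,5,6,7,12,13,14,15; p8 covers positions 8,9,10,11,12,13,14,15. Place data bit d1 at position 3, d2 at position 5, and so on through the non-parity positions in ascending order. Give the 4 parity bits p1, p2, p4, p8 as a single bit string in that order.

0000

Place data bits at non-power-of-two positions: b3=0, b5=1, b6=0, b7=1, b9=1, b10=0, b11=1, b12=1, b13=1, b14=1, b15=1.
p1 = XOR of data positions {3,5,7,9,11,13,15} = 0⊕1⊕1⊕1⊕1⊕1⊕1 = 0
p2 = XOR of data positions {3,6,7,10,11,14,15} = 0⊕0⊕1⊕0⊕1⊕1⊕1 = 0
p4 = XOR of data positions {5,6,7,12,13,14,15} = 1⊕0⊕1⊕1⊕1⊕1⊕1 = 0
p8 = XOR of data positions {9,10,11,12,13,14,15} = 1⊕0⊕1⊕1⊕1⊕1⊕1 = 0
Parity bits p1,p2,p4,p8 = 0000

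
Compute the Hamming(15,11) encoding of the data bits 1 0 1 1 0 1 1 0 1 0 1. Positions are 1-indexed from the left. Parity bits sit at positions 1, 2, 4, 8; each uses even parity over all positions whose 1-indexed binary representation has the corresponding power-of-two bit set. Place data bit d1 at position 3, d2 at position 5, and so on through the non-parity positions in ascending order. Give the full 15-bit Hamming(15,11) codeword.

Place data bits at non-power-of-two positions: b3=1, b5=0, b6=1, b7=1, b9=0, b10=1, b11=1, b12=0, b13=1, b14=0, b15=1.
p1 = XOR of data positions {3,5,7,9,11,13,15} = 1⊕0⊕1⊕0⊕1⊕1⊕1 = 1
p2 = XOR of data positions {3,6,7,10,11,14,15} = 1⊕1⊕1⊕1⊕1⊕0⊕1 = 0
p4 = XOR of data positions {5,6,7,12,13,14,15} = 0⊕1⊕1⊕0⊕1⊕0⊕1 = 0
p8 = XOR of data positions {9,10,11,12,13,14,15} = 0⊕1⊕1⊕0⊕1⊕0⊕1 = 0
Codeword b1..b15 = 101001100110101

101001100110101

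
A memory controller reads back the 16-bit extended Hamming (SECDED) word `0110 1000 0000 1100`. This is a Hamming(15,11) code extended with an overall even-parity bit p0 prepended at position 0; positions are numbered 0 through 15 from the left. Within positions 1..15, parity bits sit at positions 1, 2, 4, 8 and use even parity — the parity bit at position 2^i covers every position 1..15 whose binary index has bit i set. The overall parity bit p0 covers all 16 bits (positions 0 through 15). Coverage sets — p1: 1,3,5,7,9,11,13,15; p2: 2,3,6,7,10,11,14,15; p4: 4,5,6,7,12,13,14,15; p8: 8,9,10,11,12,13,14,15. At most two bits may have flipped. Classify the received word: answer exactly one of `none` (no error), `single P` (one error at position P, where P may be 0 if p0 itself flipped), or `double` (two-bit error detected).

s1: b1⊕b3⊕b5⊕b7⊕b9⊕b11⊕b13⊕b15 = 1⊕0⊕0⊕0⊕0⊕0⊕1⊕0 = 0
s2: b2⊕b3⊕b6⊕b7⊕b10⊕b11⊕b14⊕b15 = 1⊕0⊕0⊕0⊕0⊕0⊕0⊕0 = 1
s4: b4⊕b5⊕b6⊕b7⊕b12⊕b13⊕b14⊕b15 = 1⊕0⊕0⊕0⊕1⊕1⊕0⊕0 = 1
s8: b8⊕b9⊕b10⊕b11⊕b12⊕b13⊕b14⊕b15 = 0⊕0⊕0⊕0⊕1⊕1⊕0⊕0 = 0
Syndrome (s8...s1) = 0110 → position 6.
Overall parity (XOR of all 16 bits, including p0): 0⊕1⊕1⊕0⊕1⊕0⊕0⊕0⊕0⊕0⊕0⊕0⊕1⊕1⊕0⊕0 = 1
Overall=1, syndrome position=6 → single-bit error at position 6.

single 6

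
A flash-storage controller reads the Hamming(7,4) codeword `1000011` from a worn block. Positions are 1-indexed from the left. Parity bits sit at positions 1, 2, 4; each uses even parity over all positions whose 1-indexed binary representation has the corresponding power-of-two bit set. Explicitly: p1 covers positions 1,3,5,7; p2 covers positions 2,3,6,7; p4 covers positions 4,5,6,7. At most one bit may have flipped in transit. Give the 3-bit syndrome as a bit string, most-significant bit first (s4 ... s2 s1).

000

s1: b1⊕b3⊕b5⊕b7 = 1⊕0⊕0⊕1 = 0
s2: b2⊕b3⊕b6⊕b7 = 0⊕0⊕1⊕1 = 0
s4: b4⊕b5⊕b6⊕b7 = 0⊕0⊕1⊕1 = 0
Syndrome (s4...s1) = 000 → position 0 (no error).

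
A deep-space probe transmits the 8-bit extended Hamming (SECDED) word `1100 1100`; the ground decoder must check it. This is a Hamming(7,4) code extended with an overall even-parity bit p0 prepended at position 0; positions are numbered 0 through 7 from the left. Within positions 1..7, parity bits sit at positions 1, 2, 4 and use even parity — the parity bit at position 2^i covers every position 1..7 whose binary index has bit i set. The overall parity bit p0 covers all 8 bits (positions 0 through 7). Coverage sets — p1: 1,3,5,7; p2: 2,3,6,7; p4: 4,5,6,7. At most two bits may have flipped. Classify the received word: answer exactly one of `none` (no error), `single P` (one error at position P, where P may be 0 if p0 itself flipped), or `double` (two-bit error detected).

s1: b1⊕b3⊕b5⊕b7 = 1⊕0⊕1⊕0 = 0
s2: b2⊕b3⊕b6⊕b7 = 0⊕0⊕0⊕0 = 0
s4: b4⊕b5⊕b6⊕b7 = 1⊕1⊕0⊕0 = 0
Syndrome (s4...s1) = 000 → position 0 (no error).
Overall parity (XOR of all 8 bits, including p0): 1⊕1⊕0⊕0⊕1⊕1⊕0⊕0 = 0
Overall=0, syndrome position=0 → no error.

none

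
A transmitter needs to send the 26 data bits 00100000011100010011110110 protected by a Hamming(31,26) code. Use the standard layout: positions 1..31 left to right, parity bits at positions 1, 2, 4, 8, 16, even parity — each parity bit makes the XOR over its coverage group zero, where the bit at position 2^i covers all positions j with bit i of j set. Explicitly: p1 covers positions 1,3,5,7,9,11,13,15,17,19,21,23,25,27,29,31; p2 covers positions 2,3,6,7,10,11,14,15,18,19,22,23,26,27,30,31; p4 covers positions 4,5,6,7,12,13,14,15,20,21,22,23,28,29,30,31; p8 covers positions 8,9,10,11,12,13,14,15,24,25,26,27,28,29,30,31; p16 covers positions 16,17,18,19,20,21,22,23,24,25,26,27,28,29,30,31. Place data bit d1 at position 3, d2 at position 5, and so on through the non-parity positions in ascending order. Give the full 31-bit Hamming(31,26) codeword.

0000010000000110100010011110110

Place data bits at non-power-of-two positions: b3=0, b5=0, b6=1, b7=0, b9=0, b10=0, b11=0, b12=0, b13=0, b14=1, b15=1, b17=1, b18=0, b19=0, b20=0, b21=1, b22=0, b23=0, b24=1, b25=1, b26=1, b27=1, b28=0, b29=1, b30=1, b31=0.
p1 = XOR of data positions {3,5,7,9,11,13,15,17,19,21,23,25,27,29,31} = 0⊕0⊕0⊕0⊕0⊕0⊕1⊕1⊕0⊕1⊕0⊕1⊕1⊕1⊕0 = 0
p2 = XOR of data positions {3,6,7,10,11,14,15,18,19,22,23,26,27,30,31} = 0⊕1⊕0⊕0⊕0⊕1⊕1⊕0⊕0⊕0⊕0⊕1⊕1⊕1⊕0 = 0
p4 = XOR of data positions {5,6,7,12,13,14,15,20,21,22,23,28,29,30,31} = 0⊕1⊕0⊕0⊕0⊕1⊕1⊕0⊕1⊕0⊕0⊕0⊕1⊕1⊕0 = 0
p8 = XOR of data positions {9,10,11,12,13,14,15,24,25,26,27,28,29,30,31} = 0⊕0⊕0⊕0⊕0⊕1⊕1⊕1⊕1⊕1⊕1⊕0⊕1⊕1⊕0 = 0
p16 = XOR of data positions {17,18,19,20,21,22,23,24,25,26,27,28,29,30,31} = 1⊕0⊕0⊕0⊕1⊕0⊕0⊕1⊕1⊕1⊕1⊕0⊕1⊕1⊕0 = 0
Codeword b1..b31 = 0000010000000110100010011110110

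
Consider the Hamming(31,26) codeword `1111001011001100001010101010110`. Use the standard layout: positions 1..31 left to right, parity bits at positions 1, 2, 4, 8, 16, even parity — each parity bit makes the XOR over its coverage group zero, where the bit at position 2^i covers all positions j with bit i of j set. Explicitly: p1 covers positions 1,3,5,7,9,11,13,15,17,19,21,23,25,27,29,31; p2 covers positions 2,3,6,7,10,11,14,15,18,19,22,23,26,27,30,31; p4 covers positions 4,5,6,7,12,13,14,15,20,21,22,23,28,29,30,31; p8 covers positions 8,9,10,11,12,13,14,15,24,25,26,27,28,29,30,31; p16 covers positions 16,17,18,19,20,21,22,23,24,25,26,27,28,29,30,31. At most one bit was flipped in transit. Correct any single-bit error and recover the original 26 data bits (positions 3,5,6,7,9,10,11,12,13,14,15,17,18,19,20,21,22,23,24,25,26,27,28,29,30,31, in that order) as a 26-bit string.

10011100110000010101010110

s1: b1⊕b3⊕b5⊕b7⊕b9⊕b11⊕b13⊕b15⊕b17⊕b19⊕b21⊕b23⊕b25⊕b27⊕b29⊕b31 = 1⊕1⊕0⊕1⊕1⊕0⊕1⊕0⊕0⊕1⊕1⊕1⊕1⊕1⊕1⊕0 = 1
s2: b2⊕b3⊕b6⊕b7⊕b10⊕b11⊕b14⊕b15⊕b18⊕b19⊕b22⊕b23⊕b26⊕b27⊕b30⊕b31 = 1⊕1⊕0⊕1⊕1⊕0⊕1⊕0⊕0⊕1⊕0⊕1⊕0⊕1⊕1⊕0 = 1
s4: b4⊕b5⊕b6⊕b7⊕b12⊕b13⊕b14⊕b15⊕b20⊕b21⊕b22⊕b23⊕b28⊕b29⊕b30⊕b31 = 1⊕0⊕0⊕1⊕0⊕1⊕1⊕0⊕0⊕1⊕0⊕1⊕0⊕1⊕1⊕0 = 0
s8: b8⊕b9⊕b10⊕b11⊕b12⊕b13⊕b14⊕b15⊕b24⊕b25⊕b26⊕b27⊕b28⊕b29⊕b30⊕b31 = 0⊕1⊕1⊕0⊕0⊕1⊕1⊕0⊕0⊕1⊕0⊕1⊕0⊕1⊕1⊕0 = 0
s16: b16⊕b17⊕b18⊕b19⊕b20⊕b21⊕b22⊕b23⊕b24⊕b25⊕b26⊕b27⊕b28⊕b29⊕b30⊕b31 = 0⊕0⊕0⊕1⊕0⊕1⊕0⊕1⊕0⊕1⊕0⊕1⊕0⊕1⊕1⊕0 = 1
Syndrome (s16...s1) = 10011 → position 19.
Flip bit 19: corrected codeword = 1111001011001100000010101010110
Data bits at positions 3,5,6,7,9,10,11,12,13,14,15,17,18,19,20,21,22,23,24,25,26,27,28,29,30,31: 10011100110000010101010110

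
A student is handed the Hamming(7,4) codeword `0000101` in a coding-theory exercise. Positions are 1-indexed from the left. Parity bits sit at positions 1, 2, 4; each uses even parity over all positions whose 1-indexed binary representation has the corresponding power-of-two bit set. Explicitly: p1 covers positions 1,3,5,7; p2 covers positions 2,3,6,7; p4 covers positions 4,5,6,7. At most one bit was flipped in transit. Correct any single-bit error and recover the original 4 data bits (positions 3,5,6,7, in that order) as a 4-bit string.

0101

s1: b1⊕b3⊕b5⊕b7 = 0⊕0⊕1⊕1 = 0
s2: b2⊕b3⊕b6⊕b7 = 0⊕0⊕0⊕1 = 1
s4: b4⊕b5⊕b6⊕b7 = 0⊕1⊕0⊕1 = 0
Syndrome (s4...s1) = 010 → position 2.
Flip bit 2: corrected codeword = 0100101
Data bits at positions 3,5,6,7: 0101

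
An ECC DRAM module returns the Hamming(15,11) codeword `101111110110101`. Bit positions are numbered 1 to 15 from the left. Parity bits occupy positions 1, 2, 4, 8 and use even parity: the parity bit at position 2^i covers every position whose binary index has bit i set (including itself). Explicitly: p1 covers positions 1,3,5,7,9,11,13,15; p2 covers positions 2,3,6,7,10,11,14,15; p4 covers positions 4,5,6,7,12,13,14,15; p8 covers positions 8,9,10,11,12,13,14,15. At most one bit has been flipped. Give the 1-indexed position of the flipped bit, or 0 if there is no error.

s1: b1⊕b3⊕b5⊕b7⊕b9⊕b11⊕b13⊕b15 = 1⊕1⊕1⊕1⊕0⊕1⊕1⊕1 = 1
s2: b2⊕b3⊕b6⊕b7⊕b10⊕b11⊕b14⊕b15 = 0⊕1⊕1⊕1⊕1⊕1⊕0⊕1 = 0
s4: b4⊕b5⊕b6⊕b7⊕b12⊕b13⊕b14⊕b15 = 1⊕1⊕1⊕1⊕0⊕1⊕0⊕1 = 0
s8: b8⊕b9⊕b10⊕b11⊕b12⊕b13⊕b14⊕b15 = 1⊕0⊕1⊕1⊕0⊕1⊕0⊕1 = 1
Syndrome (s8...s1) = 1001 → position 9.

9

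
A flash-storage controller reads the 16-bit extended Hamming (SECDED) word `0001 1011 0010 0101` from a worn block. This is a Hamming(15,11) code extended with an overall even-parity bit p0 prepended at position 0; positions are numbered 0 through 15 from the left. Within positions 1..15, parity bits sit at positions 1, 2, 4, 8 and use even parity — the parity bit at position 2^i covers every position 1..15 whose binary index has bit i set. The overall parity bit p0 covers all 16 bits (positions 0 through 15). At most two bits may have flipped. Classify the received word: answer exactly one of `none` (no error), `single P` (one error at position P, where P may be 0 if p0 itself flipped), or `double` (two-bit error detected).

single 14

s1: b1⊕b3⊕b5⊕b7⊕b9⊕b11⊕b13⊕b15 = 0⊕1⊕0⊕1⊕0⊕0⊕1⊕1 = 0
s2: b2⊕b3⊕b6⊕b7⊕b10⊕b11⊕b14⊕b15 = 0⊕1⊕1⊕1⊕1⊕0⊕0⊕1 = 1
s4: b4⊕b5⊕b6⊕b7⊕b12⊕b13⊕b14⊕b15 = 1⊕0⊕1⊕1⊕0⊕1⊕0⊕1 = 1
s8: b8⊕b9⊕b10⊕b11⊕b12⊕b13⊕b14⊕b15 = 0⊕0⊕1⊕0⊕0⊕1⊕0⊕1 = 1
Syndrome (s8...s1) = 1110 → position 14.
Overall parity (XOR of all 16 bits, including p0): 0⊕0⊕0⊕1⊕1⊕0⊕1⊕1⊕0⊕0⊕1⊕0⊕0⊕1⊕0⊕1 = 1
Overall=1, syndrome position=14 → single-bit error at position 14.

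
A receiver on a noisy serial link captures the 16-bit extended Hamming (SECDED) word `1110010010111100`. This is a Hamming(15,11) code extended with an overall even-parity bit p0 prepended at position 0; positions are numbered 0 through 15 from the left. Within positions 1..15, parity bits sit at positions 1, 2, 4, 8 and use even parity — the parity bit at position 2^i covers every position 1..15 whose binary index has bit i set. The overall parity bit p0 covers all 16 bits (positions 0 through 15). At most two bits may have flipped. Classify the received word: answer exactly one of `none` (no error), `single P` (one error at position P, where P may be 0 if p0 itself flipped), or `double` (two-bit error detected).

s1: b1⊕b3⊕b5⊕b7⊕b9⊕b11⊕b13⊕b15 = 1⊕0⊕1⊕0⊕0⊕1⊕1⊕0 = 0
s2: b2⊕b3⊕b6⊕b7⊕b10⊕b11⊕b14⊕b15 = 1⊕0⊕0⊕0⊕1⊕1⊕0⊕0 = 1
s4: b4⊕b5⊕b6⊕b7⊕b12⊕b13⊕b14⊕b15 = 0⊕1⊕0⊕0⊕1⊕1⊕0⊕0 = 1
s8: b8⊕b9⊕b10⊕b11⊕b12⊕b13⊕b14⊕b15 = 1⊕0⊕1⊕1⊕1⊕1⊕0⊕0 = 1
Syndrome (s8...s1) = 1110 → position 14.
Overall parity (XOR of all 16 bits, including p0): 1⊕1⊕1⊕0⊕0⊕1⊕0⊕0⊕1⊕0⊕1⊕1⊕1⊕1⊕0⊕0 = 1
Overall=1, syndrome position=14 → single-bit error at position 14.

single 14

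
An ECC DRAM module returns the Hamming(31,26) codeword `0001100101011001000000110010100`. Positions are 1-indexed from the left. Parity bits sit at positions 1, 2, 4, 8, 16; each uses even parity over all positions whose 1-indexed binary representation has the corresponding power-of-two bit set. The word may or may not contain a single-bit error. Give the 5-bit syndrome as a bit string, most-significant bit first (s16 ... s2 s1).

11011

s1: b1⊕b3⊕b5⊕b7⊕b9⊕b11⊕b13⊕b15⊕b17⊕b19⊕b21⊕b23⊕b25⊕b27⊕b29⊕b31 = 0⊕0⊕1⊕0⊕0⊕0⊕1⊕0⊕0⊕0⊕0⊕1⊕0⊕1⊕1⊕0 = 1
s2: b2⊕b3⊕b6⊕b7⊕b10⊕b11⊕b14⊕b15⊕b18⊕b19⊕b22⊕b23⊕b26⊕b27⊕b30⊕b31 = 0⊕0⊕0⊕0⊕1⊕0⊕0⊕0⊕0⊕0⊕0⊕1⊕0⊕1⊕0⊕0 = 1
s4: b4⊕b5⊕b6⊕b7⊕b12⊕b13⊕b14⊕b15⊕b20⊕b21⊕b22⊕b23⊕b28⊕b29⊕b30⊕b31 = 1⊕1⊕0⊕0⊕1⊕1⊕0⊕0⊕0⊕0⊕0⊕1⊕0⊕1⊕0⊕0 = 0
s8: b8⊕b9⊕b10⊕b11⊕b12⊕b13⊕b14⊕b15⊕b24⊕b25⊕b26⊕b27⊕b28⊕b29⊕b30⊕b31 = 1⊕0⊕1⊕0⊕1⊕1⊕0⊕0⊕1⊕0⊕0⊕1⊕0⊕1⊕0⊕0 = 1
s16: b16⊕b17⊕b18⊕b19⊕b20⊕b21⊕b22⊕b23⊕b24⊕b25⊕b26⊕b27⊕b28⊕b29⊕b30⊕b31 = 1⊕0⊕0⊕0⊕0⊕0⊕0⊕1⊕1⊕0⊕0⊕1⊕0⊕1⊕0⊕0 = 1
Syndrome (s16...s1) = 11011 → position 27.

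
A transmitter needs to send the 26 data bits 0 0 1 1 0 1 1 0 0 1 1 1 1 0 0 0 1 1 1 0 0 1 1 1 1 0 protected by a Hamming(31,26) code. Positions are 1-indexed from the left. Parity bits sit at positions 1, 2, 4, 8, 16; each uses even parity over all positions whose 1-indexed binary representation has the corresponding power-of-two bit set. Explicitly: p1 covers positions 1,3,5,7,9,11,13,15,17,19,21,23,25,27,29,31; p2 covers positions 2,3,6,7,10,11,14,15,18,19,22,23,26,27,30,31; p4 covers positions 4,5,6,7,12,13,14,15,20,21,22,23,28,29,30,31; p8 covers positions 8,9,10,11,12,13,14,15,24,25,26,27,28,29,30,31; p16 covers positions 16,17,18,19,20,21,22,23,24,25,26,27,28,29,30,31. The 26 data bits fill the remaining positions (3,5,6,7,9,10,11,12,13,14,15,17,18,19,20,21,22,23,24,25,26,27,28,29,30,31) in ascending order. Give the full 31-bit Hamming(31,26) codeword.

Place data bits at non-power-of-two positions: b3=0, b5=0, b6=1, b7=1, b9=0, b10=1, b11=1, b12=0, b13=0, b14=1, b15=1, b17=1, b18=1, b19=0, b20=0, b21=0, b22=1, b23=1, b24=1, b25=0, b26=0, b27=1, b28=1, b29=1, b30=1, b31=0.
p1 = XOR of data positions {3,5,7,9,11,13,15,17,19,21,23,25,27,29,31} = 0⊕0⊕1⊕0⊕1⊕0⊕1⊕1⊕0⊕0⊕1⊕0⊕1⊕1⊕0 = 1
p2 = XOR of data positions {3,6,7,10,11,14,15,18,19,22,23,26,27,30,31} = 0⊕1⊕1⊕1⊕1⊕1⊕1⊕1⊕0⊕1⊕1⊕0⊕1⊕1⊕0 = 1
p4 = XOR of data positions {5,6,7,12,13,14,15,20,21,22,23,28,29,30,31} = 0⊕1⊕1⊕0⊕0⊕1⊕1⊕0⊕0⊕1⊕1⊕1⊕1⊕1⊕0 = 1
p8 = XOR of data positions {9,10,11,12,13,14,15,24,25,26,27,28,29,30,31} = 0⊕1⊕1⊕0⊕0⊕1⊕1⊕1⊕0⊕0⊕1⊕1⊕1⊕1⊕0 = 1
p16 = XOR of data positions {17,18,19,20,21,22,23,24,25,26,27,28,29,30,31} = 1⊕1⊕0⊕0⊕0⊕1⊕1⊕1⊕0⊕0⊕1⊕1⊕1⊕1⊕0 = 1
Codeword b1..b31 = 1101011101100111110001110011110

1101011101100111110001110011110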